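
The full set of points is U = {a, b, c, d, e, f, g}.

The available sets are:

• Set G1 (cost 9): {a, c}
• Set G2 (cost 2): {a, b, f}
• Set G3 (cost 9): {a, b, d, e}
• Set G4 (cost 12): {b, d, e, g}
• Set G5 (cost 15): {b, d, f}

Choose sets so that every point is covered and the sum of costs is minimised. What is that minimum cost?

G1, G2, G4 together cover every point (G1 ∪ G2 ∪ G4 = {a, b, c, d, e, f, g}); total cost 9 + 2 + 12 = 23.
No covering selection has total cost below 23.

23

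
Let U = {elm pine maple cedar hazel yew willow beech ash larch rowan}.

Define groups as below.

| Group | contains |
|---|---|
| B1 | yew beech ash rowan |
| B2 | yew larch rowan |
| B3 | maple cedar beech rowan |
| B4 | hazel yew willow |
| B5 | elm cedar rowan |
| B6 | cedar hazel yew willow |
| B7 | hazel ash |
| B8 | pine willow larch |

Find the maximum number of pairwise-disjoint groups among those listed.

B3, B7, B8 are pairwise disjoint (B3={maple,cedar,beech,rowan}; B7={hazel,ash}; B8={pine,willow,larch}).
Every remaining group overlaps one of these, and no 4 of the listed groups are pairwise disjoint, so 3 is the maximum.

3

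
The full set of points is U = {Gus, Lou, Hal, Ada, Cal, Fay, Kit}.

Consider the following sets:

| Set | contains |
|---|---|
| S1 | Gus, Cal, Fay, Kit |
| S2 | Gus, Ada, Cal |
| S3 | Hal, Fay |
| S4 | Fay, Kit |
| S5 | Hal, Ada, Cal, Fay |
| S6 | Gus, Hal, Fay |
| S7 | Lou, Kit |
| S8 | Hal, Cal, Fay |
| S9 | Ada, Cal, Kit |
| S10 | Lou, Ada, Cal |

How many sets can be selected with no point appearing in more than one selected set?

3

S2, S3, S7 are pairwise disjoint (S2={Gus,Ada,Cal}; S3={Hal,Fay}; S7={Lou,Kit}).
Every remaining set overlaps one of these, and no 4 of the listed sets are pairwise disjoint, so 3 is the maximum.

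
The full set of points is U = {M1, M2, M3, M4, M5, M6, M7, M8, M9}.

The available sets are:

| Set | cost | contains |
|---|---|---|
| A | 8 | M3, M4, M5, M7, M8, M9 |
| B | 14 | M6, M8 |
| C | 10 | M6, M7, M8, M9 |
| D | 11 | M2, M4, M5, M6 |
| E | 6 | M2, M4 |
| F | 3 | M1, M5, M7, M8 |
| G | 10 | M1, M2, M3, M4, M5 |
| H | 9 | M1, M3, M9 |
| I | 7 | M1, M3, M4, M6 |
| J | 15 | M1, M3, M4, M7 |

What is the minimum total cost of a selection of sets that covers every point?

20

C, G together cover every point (C ∪ G = {M1, M2, M3, M4, M5, M6, M7, M8, M9}); total cost 10 + 10 = 20.
The greedy pick F, I, E, A costs 24; no covering selection beats 20.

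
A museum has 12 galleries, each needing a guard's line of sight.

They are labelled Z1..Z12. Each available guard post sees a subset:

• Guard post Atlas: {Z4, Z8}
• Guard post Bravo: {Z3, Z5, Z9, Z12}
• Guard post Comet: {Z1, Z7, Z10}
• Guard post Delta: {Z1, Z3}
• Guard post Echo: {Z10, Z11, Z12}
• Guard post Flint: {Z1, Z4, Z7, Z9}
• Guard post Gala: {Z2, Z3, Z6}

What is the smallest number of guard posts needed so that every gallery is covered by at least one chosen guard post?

Take {Atlas, Bravo, Comet, Echo, Gala}. Their union is {Z1, Z2, Z3, Z4, Z5, Z6, Z7, Z8, Z9, Z10, Z11, Z12}, which is all 12 galleries.
No 4 of the 7 guard posts cover everything (all 35 combinations miss at least one gallery), so 5 is optimal.

5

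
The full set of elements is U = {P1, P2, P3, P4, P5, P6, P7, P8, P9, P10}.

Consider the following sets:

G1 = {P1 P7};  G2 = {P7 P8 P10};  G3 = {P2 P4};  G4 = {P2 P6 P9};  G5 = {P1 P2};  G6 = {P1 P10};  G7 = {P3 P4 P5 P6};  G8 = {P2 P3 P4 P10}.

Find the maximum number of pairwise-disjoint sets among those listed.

3

G2, G5, G7 are pairwise disjoint (G2={P7,P8,P10}; G5={P1,P2}; G7={P3,P4,P5,P6}).
Every remaining set overlaps one of these, and no 4 of the listed sets are pairwise disjoint, so 3 is the maximum.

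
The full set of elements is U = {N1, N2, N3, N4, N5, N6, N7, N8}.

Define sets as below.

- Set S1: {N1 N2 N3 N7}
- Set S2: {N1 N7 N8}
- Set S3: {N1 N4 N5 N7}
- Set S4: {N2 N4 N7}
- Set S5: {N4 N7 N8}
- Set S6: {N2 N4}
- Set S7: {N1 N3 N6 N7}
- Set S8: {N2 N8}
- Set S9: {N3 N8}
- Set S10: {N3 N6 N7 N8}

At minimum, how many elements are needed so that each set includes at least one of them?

H = {N1, N4, N8} meets every set (each contains at least one member of H), and |H| = 3.
No choice of 2 elements meets every set, so 3 is the minimum.

3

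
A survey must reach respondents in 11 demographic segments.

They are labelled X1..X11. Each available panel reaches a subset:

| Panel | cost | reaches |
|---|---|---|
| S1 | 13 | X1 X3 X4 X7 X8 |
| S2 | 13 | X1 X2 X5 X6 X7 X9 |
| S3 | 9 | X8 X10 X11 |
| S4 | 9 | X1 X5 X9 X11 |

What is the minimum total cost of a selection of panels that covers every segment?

S1, S2, S3 together cover every segment (S1 ∪ S2 ∪ S3 = {X1, X2, X3, X4, X5, X6, X7, X8, X9, X10, X11}); total cost 13 + 13 + 9 = 35.
No covering selection has total cost below 35.

35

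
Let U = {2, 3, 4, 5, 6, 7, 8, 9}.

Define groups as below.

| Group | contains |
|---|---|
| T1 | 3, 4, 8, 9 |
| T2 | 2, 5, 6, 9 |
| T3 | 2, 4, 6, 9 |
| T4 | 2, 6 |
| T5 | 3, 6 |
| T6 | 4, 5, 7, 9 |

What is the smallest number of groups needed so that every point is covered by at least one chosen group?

T1 and T2 and T6 together: T1 ∪ T2 ∪ T6 = {2, 3, 4, 5, 6, 7, 8, 9} — every point is covered.
Only T6 contains 7, so T6 is forced; the remaining 4 points need at least 2 more groups (each remaining group adds at most 2) — so at least 3 groups are needed, and 3 is optimal.

3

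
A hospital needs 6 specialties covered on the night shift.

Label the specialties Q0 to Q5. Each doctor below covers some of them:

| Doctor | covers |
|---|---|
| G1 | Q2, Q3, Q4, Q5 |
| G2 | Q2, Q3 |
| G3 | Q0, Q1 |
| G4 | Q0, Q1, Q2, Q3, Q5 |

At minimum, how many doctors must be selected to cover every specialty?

2

G1 and G4 together: G1 ∪ G4 = {Q0, Q1, Q2, Q3, Q4, Q5} — every specialty is covered.
No single doctor has all 6 specialties (the largest, G4, has 5), so 2 is optimal.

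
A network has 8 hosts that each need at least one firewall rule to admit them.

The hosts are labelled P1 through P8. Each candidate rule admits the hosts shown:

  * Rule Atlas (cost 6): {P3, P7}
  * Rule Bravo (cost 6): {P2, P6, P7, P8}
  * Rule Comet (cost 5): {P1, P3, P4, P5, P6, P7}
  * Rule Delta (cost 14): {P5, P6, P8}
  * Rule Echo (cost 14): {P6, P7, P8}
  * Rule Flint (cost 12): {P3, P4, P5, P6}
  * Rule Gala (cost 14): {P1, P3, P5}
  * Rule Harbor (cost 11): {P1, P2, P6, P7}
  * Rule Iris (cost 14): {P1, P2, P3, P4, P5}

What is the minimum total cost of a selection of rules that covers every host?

Bravo, Comet together cover every host (Bravo ∪ Comet = {P1, P2, P3, P4, P5, P6, P7, P8}); total cost 6 + 5 = 11.
No covering selection has total cost below 11.

11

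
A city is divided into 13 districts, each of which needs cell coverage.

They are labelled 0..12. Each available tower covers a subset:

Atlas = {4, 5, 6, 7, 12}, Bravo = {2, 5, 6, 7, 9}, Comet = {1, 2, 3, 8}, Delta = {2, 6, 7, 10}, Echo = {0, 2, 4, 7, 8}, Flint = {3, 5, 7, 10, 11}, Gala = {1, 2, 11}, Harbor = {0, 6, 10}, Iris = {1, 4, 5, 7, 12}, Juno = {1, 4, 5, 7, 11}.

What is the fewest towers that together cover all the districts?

Take {Bravo, Echo, Flint, Iris}. Their union is {0, 1, 2, 3, 4, 5, 6, 7, 8, 9, 10, 11, 12}, which is all 13 districts.
Only Bravo contains 9, so Bravo is forced; the remaining 8 districts need at least 3 more towers (each remaining tower adds at most 3) — so at least 4 towers are needed, and 4 is optimal.

4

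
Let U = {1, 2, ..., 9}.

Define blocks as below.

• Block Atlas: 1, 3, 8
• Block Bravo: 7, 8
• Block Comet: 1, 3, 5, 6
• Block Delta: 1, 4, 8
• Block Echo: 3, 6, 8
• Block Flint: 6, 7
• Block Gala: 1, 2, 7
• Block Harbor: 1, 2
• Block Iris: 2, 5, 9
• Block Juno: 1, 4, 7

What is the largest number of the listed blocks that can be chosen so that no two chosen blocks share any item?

Atlas, Flint, Iris are pairwise disjoint (Atlas={1,3,8}; Flint={6,7}; Iris={2,5,9}).
Every remaining block overlaps one of these, and no 4 of the listed blocks are pairwise disjoint, so 3 is the maximum.

3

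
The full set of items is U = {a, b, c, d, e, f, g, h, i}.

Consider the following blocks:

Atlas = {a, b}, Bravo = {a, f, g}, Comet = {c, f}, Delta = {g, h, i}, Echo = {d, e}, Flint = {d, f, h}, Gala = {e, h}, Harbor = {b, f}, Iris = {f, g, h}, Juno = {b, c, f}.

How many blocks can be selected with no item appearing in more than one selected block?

4

Atlas, Comet, Delta, Echo are pairwise disjoint (Atlas={a,b}; Comet={c,f}; Delta={g,h,i}; Echo={d,e}).
Every remaining block overlaps one of these, and no 5 of the listed blocks are pairwise disjoint, so 4 is the maximum.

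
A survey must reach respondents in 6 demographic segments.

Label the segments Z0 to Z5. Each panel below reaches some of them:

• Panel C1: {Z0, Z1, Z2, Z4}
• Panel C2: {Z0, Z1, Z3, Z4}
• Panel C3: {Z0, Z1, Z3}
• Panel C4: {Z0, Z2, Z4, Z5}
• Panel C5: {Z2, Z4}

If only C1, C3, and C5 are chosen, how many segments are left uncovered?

1

Union of C1, C3, C5 = {Z0, Z1, Z2, Z3, Z4}.
Not covered: Z5 — 1 segment.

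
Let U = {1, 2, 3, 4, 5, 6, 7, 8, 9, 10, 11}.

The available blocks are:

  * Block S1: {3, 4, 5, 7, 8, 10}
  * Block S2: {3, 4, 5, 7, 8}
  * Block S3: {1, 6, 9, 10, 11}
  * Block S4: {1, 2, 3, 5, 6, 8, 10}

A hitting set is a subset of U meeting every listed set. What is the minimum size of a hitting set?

2

H = {5, 6} meets every block (each contains at least one member of H), and |H| = 2.
The blocks S2, S3 are pairwise disjoint, so any hitting set needs a separate item for each — at least 2. Hence 2 is optimal.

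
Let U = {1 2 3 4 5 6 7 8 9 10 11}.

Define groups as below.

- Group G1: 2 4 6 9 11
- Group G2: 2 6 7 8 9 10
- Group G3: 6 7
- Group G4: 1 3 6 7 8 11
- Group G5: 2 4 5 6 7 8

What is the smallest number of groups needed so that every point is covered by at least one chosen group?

3

G2 and G4 and G5 together: G2 ∪ G4 ∪ G5 = {1, 2, 3, 4, 5, 6, 7, 8, 9, 10, 11} — every point is covered.
Only G4 contains 1, so G4 is forced; the remaining 5 points need at least 2 more groups (each remaining group adds at most 3) — so at least 3 groups are needed, and 3 is optimal.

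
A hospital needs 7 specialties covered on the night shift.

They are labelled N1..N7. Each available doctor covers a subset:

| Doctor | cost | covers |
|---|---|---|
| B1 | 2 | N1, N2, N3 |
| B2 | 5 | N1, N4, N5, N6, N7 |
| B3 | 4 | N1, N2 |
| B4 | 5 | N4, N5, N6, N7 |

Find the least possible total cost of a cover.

7

B1, B4 together cover every specialty (B1 ∪ B4 = {N1, N2, N3, N4, N5, N6, N7}); total cost 2 + 5 = 7.
No covering selection has total cost below 7.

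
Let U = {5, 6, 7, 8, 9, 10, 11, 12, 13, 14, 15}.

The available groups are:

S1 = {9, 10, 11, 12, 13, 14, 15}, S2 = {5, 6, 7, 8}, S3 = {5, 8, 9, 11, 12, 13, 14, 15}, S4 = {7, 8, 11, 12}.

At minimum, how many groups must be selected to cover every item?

S1 and S2 together: S1 ∪ S2 = {5, 6, 7, 8, 9, 10, 11, 12, 13, 14, 15} — every item is covered.
No single group has all 11 items (the largest, S3, has 8), so 2 is optimal.

2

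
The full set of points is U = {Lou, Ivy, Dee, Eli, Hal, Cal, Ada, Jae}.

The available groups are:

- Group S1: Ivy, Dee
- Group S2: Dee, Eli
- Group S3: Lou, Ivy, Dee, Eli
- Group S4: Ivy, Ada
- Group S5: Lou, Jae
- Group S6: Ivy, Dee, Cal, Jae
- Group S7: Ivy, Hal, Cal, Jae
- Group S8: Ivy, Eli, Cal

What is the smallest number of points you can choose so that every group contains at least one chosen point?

3

H = {Ivy, Eli, Jae} meets every group (each contains at least one member of H), and |H| = 3.
The groups S2, S4, S5 are pairwise disjoint, so any hitting set needs a separate point for each — at least 3. Hence 3 is optimal.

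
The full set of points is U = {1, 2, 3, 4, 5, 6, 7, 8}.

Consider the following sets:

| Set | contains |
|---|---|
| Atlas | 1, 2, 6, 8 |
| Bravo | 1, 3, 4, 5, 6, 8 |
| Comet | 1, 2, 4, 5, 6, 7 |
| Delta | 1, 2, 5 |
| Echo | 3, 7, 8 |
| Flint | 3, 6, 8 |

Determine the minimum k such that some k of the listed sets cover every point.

Comet and Echo together: Comet ∪ Echo = {1, 2, 3, 4, 5, 6, 7, 8} — every point is covered.
No single set has all 8 points (the largest, Bravo, has 6), so 2 is optimal.

2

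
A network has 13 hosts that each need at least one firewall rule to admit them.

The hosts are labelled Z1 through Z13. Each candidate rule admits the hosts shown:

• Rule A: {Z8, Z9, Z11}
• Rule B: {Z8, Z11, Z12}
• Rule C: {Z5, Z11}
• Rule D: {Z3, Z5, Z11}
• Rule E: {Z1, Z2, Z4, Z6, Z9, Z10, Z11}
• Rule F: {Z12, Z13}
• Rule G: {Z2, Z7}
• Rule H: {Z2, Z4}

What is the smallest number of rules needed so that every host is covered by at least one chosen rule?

Take {A, D, E, F, G}. Their union is {Z1, Z2, Z3, Z4, Z5, Z6, Z7, Z8, Z9, Z10, Z11, Z12, Z13}, which is all 13 hosts.
No 4 of the 8 rules cover everything (all 70 combinations miss at least one host), so 5 is optimal.

5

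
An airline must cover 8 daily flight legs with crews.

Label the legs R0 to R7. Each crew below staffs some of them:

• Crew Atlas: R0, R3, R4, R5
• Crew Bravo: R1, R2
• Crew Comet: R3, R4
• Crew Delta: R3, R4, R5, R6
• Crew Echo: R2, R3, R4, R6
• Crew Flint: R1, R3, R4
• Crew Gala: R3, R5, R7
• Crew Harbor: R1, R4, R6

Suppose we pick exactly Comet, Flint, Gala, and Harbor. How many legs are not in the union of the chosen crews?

Union of Comet, Flint, Gala, Harbor = {R1, R3, R4, R5, R6, R7}.
Not covered: R0, R2 — 2 legs.

2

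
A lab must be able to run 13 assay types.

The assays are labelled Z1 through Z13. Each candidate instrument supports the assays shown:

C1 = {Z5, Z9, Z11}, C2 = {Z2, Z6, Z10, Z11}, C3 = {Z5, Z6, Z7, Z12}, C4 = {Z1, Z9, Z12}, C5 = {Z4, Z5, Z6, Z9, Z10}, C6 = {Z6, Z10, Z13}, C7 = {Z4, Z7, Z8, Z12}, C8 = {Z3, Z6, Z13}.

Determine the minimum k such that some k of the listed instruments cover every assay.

5

C2 and C4 and C5 and C7 and C8 together: C2 ∪ C4 ∪ C5 ∪ C7 ∪ C8 = {Z1, Z2, Z3, Z4, Z5, Z6, Z7, Z8, Z9, Z10, Z11, Z12, Z13} — every assay is covered.
No 4 of the 8 instruments cover everything (all 70 combinations miss at least one assay), so 5 is optimal.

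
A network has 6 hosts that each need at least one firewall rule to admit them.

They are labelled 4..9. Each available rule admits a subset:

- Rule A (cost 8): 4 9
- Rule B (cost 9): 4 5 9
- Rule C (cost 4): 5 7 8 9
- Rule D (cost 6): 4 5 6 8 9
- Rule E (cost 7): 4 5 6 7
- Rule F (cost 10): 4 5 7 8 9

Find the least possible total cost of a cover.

10

C, D together cover every host (C ∪ D = {4, 5, 6, 7, 8, 9}); total cost 4 + 6 = 10.
No covering selection has total cost below 10.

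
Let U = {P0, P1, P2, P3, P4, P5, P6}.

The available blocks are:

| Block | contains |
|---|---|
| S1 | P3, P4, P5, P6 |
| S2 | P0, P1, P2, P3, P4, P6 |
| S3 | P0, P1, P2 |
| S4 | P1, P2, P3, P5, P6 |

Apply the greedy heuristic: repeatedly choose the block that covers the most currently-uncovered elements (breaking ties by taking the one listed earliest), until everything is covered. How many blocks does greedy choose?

Greedy: pick S2 (covers 6 new) → pick S1 (covers 1 new). Total picks: 2.

2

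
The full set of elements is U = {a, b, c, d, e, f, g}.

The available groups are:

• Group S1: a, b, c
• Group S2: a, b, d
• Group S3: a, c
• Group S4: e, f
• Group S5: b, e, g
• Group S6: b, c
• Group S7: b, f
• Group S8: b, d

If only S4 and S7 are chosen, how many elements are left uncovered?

4

Union of S4, S7 = {b, e, f}.
Not covered: a, c, d, g — 4 elements.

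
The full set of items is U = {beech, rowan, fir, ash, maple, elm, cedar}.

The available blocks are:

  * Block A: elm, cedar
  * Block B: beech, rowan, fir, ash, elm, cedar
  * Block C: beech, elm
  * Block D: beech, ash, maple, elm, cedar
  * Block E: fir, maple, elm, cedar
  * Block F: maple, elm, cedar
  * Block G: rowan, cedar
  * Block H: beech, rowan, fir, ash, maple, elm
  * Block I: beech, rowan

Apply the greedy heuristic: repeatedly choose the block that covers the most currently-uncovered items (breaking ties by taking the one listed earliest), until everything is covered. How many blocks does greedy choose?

2

Greedy: pick B (covers 6 new) → pick D (covers 1 new). Total picks: 2.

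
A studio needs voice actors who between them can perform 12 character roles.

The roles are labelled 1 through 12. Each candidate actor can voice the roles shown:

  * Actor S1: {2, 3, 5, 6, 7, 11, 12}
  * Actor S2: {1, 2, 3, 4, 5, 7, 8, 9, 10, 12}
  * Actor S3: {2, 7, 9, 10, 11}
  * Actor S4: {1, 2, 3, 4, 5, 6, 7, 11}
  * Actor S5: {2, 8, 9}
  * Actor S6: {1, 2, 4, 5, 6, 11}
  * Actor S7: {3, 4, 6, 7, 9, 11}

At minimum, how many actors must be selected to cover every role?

2

Take {S1, S2}. Their union is {1, 2, 3, 4, 5, 6, 7, 8, 9, 10, 11, 12}, which is all 12 roles.
No single actor has all 12 roles (the largest, S2, has 10), so 2 is optimal.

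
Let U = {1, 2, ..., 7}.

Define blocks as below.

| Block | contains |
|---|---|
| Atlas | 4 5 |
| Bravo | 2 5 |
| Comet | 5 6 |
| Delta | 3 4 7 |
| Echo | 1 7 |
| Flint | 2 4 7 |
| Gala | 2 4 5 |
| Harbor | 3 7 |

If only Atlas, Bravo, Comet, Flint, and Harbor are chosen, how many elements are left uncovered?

1

Union of Atlas, Bravo, Comet, Flint, Harbor = {2, 3, 4, 5, 6, 7}.
Not covered: 1 — 1 element.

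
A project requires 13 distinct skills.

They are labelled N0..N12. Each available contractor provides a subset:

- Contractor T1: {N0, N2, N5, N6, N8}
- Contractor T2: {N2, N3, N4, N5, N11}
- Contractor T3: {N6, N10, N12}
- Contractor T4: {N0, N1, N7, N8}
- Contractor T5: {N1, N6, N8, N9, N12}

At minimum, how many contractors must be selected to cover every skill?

4

T2 and T3 and T4 and T5 together: T2 ∪ T3 ∪ T4 ∪ T5 = {N0, N1, N2, N3, N4, N5, N6, N7, N8, N9, N10, N11, N12} — every skill is covered.
No 3 of the 5 contractors cover everything (all 10 combinations miss at least one skill), so 4 is optimal.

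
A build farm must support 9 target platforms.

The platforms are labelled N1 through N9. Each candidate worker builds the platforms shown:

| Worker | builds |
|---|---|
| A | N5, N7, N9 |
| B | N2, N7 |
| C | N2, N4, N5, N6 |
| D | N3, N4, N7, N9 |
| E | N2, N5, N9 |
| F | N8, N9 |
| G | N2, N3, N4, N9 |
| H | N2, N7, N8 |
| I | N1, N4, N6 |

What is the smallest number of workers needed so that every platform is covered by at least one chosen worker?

A and F and G and I together: A ∪ F ∪ G ∪ I = {N1, N2, N3, N4, N5, N6, N7, N8, N9} — every platform is covered.
No 3 of the 9 workers cover everything (all 84 combinations miss at least one platform), so 4 is optimal.

4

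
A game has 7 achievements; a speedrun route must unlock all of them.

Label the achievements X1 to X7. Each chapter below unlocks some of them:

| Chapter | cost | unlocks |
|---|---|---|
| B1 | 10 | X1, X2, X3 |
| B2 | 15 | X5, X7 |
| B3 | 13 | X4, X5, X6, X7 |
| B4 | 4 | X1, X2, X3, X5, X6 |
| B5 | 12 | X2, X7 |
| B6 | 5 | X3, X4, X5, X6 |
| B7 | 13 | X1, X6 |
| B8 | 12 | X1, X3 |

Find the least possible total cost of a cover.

17

B3, B4 together cover every achievement (B3 ∪ B4 = {X1, X2, X3, X4, X5, X6, X7}); total cost 13 + 4 = 17.
The greedy pick B4, B6, B5 costs 21; no covering selection beats 17.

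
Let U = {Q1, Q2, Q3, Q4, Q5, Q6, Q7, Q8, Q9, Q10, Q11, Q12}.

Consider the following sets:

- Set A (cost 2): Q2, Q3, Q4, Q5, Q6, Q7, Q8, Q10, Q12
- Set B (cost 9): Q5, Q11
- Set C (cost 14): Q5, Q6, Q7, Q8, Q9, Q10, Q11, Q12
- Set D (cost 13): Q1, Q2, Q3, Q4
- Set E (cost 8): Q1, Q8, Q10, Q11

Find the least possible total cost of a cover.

A, C, E together cover every item (A ∪ C ∪ E = {Q1, Q2, Q3, Q4, Q5, Q6, Q7, Q8, Q9, Q10, Q11, Q12}); total cost 2 + 14 + 8 = 24.
No covering selection has total cost below 24.

24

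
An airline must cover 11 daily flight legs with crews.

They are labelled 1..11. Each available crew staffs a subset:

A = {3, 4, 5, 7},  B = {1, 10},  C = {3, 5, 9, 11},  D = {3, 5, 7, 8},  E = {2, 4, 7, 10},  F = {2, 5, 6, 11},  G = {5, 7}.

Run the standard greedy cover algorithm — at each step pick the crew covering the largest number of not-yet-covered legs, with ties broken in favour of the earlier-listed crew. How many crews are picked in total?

5

Greedy: pick A (covers 4 new) → pick F (covers 3 new) → pick B (covers 2 new) → pick C (covers 1 new) → pick D (covers 1 new). Total picks: 5.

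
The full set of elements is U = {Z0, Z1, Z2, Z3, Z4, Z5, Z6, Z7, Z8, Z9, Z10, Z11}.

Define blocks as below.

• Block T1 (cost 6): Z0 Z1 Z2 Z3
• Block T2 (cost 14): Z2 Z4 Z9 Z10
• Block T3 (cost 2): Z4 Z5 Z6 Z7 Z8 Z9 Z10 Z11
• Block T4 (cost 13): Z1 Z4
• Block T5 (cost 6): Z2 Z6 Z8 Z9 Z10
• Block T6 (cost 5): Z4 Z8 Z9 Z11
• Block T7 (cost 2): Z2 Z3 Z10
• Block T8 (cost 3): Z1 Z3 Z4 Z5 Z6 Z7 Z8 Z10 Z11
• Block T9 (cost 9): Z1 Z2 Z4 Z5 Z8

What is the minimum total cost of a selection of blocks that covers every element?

T1, T3 together cover every element (T1 ∪ T3 = {Z0, Z1, Z2, Z3, Z4, Z5, Z6, Z7, Z8, Z9, Z10, Z11}); total cost 6 + 2 = 8.
The greedy pick T3, T7, T1 costs 10; no covering selection beats 8.

8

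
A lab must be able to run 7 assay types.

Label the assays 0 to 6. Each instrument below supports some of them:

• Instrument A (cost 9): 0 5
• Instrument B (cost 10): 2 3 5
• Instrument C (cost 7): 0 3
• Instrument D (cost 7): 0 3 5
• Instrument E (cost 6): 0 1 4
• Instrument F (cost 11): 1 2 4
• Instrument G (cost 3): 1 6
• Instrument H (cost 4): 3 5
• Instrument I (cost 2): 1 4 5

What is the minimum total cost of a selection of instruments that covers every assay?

B, E, G together cover every assay (B ∪ E ∪ G = {0, 1, 2, 3, 4, 5, 6}); total cost 10 + 6 + 3 = 19.
The greedy pick I, G, C, B costs 22; no covering selection beats 19.

19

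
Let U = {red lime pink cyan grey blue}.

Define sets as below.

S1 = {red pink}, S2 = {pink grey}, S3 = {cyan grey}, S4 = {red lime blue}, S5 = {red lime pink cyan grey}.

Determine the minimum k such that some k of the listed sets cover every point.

Take {S4, S5}. Their union is {red, lime, pink, cyan, grey, blue}, which is all 6 points.
No single set has all 6 points (the largest, S5, has 5), so 2 is optimal.

2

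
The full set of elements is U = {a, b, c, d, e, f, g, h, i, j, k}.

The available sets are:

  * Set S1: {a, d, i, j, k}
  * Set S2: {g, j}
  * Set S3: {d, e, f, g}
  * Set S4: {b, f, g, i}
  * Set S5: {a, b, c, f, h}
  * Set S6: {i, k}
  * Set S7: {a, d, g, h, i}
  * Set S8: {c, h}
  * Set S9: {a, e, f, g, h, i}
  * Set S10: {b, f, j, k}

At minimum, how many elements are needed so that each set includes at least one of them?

3

T = {g, h, k} meets every set (each contains at least one member of T), and |T| = 3.
The sets S3, S6, S8 are pairwise disjoint, so any hitting set needs a separate element for each — at least 3. Hence 3 is optimal.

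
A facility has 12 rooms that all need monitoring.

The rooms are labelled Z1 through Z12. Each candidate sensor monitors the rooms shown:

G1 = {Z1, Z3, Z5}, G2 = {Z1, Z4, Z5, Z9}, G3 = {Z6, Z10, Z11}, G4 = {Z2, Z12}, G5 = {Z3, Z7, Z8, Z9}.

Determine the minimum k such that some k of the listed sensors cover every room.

Take {G2, G3, G4, G5}. Their union is {Z1, Z2, Z3, Z4, Z5, Z6, Z7, Z8, Z9, Z10, Z11, Z12}, which is all 12 rooms.
Only G4 contains Z2, so G4 is forced; the remaining 10 rooms need at least 3 more sensors (each remaining sensor adds at most 4) — so at least 4 sensors are needed, and 4 is optimal.

4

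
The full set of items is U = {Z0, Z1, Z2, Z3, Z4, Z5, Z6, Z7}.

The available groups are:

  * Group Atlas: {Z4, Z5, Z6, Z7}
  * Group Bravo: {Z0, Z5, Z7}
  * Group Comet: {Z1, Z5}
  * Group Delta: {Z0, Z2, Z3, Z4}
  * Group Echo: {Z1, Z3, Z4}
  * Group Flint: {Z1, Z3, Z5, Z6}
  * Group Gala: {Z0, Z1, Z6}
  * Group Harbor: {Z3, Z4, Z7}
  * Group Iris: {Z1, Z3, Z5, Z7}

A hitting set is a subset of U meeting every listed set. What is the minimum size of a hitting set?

The 3 items {Z0, Z4, Z5} hit every group.
No choice of 2 items meets every group, so 3 is the minimum.

3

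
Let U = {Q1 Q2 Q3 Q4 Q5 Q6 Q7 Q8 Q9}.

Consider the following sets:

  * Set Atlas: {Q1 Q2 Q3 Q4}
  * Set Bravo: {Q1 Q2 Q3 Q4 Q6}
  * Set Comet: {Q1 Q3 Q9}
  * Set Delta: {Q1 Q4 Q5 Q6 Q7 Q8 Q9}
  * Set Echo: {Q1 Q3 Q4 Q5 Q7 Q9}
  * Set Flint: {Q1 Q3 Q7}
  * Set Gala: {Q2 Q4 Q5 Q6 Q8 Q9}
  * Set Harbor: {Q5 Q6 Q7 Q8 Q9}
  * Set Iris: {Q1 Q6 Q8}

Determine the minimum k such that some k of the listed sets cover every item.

Flint and Gala cover everything between them: the union {Q1, Q2, Q3, Q4, Q5, Q6, Q7, Q8, Q9} is all of U.
No single set has all 9 items (the largest, Delta, has 7), so 2 is optimal.

2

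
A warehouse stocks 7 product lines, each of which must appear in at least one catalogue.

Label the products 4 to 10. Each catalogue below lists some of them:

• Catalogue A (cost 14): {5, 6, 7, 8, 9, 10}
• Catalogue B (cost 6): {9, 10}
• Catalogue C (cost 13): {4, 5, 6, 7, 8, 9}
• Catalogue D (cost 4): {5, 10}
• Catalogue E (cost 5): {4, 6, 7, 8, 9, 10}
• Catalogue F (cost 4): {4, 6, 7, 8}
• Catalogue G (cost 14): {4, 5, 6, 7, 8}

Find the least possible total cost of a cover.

9

D, E together cover every product (D ∪ E = {4, 5, 6, 7, 8, 9, 10}); total cost 4 + 5 = 9.
No covering selection has total cost below 9.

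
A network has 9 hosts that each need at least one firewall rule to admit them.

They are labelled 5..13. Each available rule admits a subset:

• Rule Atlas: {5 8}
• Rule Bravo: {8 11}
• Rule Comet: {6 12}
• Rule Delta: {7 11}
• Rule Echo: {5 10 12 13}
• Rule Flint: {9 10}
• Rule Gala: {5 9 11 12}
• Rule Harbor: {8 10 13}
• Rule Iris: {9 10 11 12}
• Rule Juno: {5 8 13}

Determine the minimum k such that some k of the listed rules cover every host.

4

Take {Comet, Delta, Flint, Juno}. Their union is {5, 6, 7, 8, 9, 10, 11, 12, 13}, which is all 9 hosts.
Only Comet contains 6, so Comet is forced; the remaining 7 hosts need at least 3 more rules (each remaining rule adds at most 3) — so at least 4 rules are needed, and 4 is optimal.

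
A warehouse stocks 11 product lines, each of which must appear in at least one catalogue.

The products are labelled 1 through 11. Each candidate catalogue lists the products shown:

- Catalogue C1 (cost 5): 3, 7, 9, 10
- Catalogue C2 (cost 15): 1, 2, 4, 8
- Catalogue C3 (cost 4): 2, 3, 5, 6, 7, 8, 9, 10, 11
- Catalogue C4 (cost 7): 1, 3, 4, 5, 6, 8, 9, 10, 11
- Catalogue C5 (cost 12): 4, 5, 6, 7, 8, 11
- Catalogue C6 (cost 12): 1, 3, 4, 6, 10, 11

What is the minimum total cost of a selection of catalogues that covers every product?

C3, C4 together cover every product (C3 ∪ C4 = {1, 2, 3, 4, 5, 6, 7, 8, 9, 10, 11}); total cost 4 + 7 = 11.
No covering selection has total cost below 11.

11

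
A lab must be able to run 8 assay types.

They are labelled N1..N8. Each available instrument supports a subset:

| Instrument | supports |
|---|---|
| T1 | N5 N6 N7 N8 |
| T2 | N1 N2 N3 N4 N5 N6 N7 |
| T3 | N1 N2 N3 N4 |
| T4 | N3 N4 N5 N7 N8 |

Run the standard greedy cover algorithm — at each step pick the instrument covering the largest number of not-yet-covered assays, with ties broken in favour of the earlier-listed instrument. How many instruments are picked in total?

2

Greedy: pick T2 (covers 7 new) → pick T1 (covers 1 new). Total picks: 2.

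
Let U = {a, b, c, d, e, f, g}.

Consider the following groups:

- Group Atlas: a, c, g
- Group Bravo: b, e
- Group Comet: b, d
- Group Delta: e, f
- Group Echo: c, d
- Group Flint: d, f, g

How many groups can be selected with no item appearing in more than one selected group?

3

Atlas, Comet, Delta are pairwise disjoint (Atlas={a,c,g}; Comet={b,d}; Delta={e,f}).
Every remaining group overlaps one of these, and no 4 of the listed groups are pairwise disjoint, so 3 is the maximum.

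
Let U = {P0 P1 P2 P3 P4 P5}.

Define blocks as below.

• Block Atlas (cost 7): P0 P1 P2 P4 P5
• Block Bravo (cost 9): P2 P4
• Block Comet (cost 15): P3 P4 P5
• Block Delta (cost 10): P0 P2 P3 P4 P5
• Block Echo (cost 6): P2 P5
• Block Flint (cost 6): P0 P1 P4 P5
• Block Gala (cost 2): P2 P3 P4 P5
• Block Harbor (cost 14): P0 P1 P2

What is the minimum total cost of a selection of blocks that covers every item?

Flint, Gala together cover every item (Flint ∪ Gala = {P0, P1, P2, P3, P4, P5}); total cost 6 + 2 = 8.
No covering selection has total cost below 8.

8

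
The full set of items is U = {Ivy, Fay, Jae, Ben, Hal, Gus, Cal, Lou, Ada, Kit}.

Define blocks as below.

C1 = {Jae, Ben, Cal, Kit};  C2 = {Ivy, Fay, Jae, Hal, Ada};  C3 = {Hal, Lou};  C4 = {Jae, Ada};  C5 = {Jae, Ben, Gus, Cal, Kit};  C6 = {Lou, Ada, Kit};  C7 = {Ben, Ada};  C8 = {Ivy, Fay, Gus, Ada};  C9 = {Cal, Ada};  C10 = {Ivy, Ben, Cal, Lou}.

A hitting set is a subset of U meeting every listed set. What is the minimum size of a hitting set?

The 3 items {Hal, Cal, Ada} hit every block.
The blocks C1, C3, C8 are pairwise disjoint, so any hitting set needs a separate item for each — at least 3. Hence 3 is optimal.

3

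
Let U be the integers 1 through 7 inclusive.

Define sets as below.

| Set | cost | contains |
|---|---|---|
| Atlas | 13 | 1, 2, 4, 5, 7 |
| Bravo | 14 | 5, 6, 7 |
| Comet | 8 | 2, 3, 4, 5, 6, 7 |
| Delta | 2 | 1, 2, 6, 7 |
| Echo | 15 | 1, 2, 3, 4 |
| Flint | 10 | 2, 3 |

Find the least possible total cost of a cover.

Comet, Delta together cover every point (Comet ∪ Delta = {1, 2, 3, 4, 5, 6, 7}); total cost 8 + 2 = 10.
No covering selection has total cost below 10.

10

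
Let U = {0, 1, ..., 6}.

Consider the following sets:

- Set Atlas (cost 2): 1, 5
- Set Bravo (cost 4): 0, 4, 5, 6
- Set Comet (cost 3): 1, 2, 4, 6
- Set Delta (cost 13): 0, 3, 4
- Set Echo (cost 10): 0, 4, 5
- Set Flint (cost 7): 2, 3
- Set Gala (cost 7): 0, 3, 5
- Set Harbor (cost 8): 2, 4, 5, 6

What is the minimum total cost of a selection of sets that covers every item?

10

Comet, Gala together cover every item (Comet ∪ Gala = {0, 1, 2, 3, 4, 5, 6}); total cost 3 + 7 = 10.
The greedy pick Comet, Atlas, Gala costs 12; no covering selection beats 10.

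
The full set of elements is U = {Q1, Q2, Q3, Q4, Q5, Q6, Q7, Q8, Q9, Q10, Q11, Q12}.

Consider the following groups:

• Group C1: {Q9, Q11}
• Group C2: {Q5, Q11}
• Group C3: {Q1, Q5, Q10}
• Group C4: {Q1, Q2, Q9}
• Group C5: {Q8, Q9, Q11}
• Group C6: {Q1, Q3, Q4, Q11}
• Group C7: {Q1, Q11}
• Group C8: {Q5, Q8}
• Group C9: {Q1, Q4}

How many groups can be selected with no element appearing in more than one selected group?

3

C1, C8, C9 are pairwise disjoint (C1={Q9,Q11}; C8={Q5,Q8}; C9={Q1,Q4}).
Every remaining group overlaps one of these, and no 4 of the listed groups are pairwise disjoint, so 3 is the maximum.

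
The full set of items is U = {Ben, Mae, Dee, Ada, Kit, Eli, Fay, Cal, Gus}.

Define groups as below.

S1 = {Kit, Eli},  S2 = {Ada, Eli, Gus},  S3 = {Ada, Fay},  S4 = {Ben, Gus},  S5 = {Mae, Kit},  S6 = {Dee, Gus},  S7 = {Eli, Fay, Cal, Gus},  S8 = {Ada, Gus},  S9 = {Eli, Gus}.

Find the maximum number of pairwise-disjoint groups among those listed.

3

S1, S3, S4 are pairwise disjoint (S1={Kit,Eli}; S3={Ada,Fay}; S4={Ben,Gus}).
Every remaining group overlaps one of these, and no 4 of the listed groups are pairwise disjoint, so 3 is the maximum.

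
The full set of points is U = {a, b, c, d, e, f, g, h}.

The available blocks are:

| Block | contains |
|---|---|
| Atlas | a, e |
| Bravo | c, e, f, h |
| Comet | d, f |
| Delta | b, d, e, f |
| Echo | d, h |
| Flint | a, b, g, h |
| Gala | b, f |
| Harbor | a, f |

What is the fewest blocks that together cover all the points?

3

Bravo, Comet, and Flint cover everything between them: the union {a, b, c, d, e, f, g, h} is all of U.
Only Bravo contains c, so Bravo is forced; the remaining 4 points need at least 2 more blocks (each remaining block adds at most 3) — so at least 3 blocks are needed, and 3 is optimal.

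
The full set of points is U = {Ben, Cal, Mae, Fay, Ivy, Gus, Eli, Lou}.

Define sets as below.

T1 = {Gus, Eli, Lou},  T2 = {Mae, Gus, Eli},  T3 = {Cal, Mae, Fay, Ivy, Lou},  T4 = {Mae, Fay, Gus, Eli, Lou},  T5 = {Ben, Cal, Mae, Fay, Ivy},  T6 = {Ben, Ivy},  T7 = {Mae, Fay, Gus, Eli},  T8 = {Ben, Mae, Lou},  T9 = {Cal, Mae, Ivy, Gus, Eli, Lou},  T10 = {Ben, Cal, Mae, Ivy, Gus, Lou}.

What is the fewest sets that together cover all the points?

Take {T1, T5}. Their union is {Ben, Cal, Mae, Fay, Ivy, Gus, Eli, Lou}, which is all 8 points.
No single set has all 8 points (the largest, T9, has 6), so 2 is optimal.

2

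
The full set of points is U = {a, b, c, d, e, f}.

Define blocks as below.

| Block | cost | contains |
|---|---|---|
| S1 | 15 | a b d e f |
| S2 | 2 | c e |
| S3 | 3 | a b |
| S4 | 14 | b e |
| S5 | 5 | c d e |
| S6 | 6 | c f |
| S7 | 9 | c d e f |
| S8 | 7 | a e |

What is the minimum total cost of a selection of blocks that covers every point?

S3, S7 together cover every point (S3 ∪ S7 = {a, b, c, d, e, f}); total cost 3 + 9 = 12.
The greedy pick S2, S3, S7 costs 14; no covering selection beats 12.

12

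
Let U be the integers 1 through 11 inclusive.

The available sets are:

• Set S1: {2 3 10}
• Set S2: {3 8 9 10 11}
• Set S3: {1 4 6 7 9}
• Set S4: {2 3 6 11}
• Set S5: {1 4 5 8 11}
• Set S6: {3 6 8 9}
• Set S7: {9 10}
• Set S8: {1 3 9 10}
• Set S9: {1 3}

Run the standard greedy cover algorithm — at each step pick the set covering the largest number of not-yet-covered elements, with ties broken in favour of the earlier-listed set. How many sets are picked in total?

Greedy: pick S2 (covers 5 new) → pick S3 (covers 4 new) → pick S1 (covers 1 new) → pick S5 (covers 1 new). Total picks: 4.
(The true minimum cover uses only 3 sets, so greedy is not optimal here.)

4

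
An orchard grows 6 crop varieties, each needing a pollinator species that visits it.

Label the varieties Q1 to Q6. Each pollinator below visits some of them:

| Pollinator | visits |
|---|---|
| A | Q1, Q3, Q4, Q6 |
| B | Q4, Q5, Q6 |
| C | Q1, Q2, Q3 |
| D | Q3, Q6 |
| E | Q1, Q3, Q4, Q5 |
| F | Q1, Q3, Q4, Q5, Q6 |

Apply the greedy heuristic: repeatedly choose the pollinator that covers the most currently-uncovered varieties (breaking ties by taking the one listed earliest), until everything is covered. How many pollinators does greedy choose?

2

Greedy: pick F (covers 5 new) → pick C (covers 1 new). Total picks: 2.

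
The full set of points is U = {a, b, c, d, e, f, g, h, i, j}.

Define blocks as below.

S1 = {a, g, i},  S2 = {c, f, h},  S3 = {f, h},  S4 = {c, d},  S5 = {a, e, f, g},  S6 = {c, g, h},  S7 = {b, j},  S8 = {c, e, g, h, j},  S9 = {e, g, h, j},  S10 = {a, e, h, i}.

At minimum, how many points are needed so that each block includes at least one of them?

4

The 4 points {a, c, f, j} hit every block.
The blocks S1, S3, S4, S7 are pairwise disjoint, so any hitting set needs a separate point for each — at least 4. Hence 4 is optimal.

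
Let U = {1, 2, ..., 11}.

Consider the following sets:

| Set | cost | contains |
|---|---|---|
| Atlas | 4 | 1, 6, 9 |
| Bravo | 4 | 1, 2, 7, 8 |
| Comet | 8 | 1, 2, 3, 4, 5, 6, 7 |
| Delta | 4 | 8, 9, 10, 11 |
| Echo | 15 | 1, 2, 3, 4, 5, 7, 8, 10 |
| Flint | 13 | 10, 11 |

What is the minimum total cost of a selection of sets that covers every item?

Comet, Delta together cover every item (Comet ∪ Delta = {1, 2, 3, 4, 5, 6, 7, 8, 9, 10, 11}); total cost 8 + 4 = 12.
The greedy pick Bravo, Delta, Comet costs 16; no covering selection beats 12.

12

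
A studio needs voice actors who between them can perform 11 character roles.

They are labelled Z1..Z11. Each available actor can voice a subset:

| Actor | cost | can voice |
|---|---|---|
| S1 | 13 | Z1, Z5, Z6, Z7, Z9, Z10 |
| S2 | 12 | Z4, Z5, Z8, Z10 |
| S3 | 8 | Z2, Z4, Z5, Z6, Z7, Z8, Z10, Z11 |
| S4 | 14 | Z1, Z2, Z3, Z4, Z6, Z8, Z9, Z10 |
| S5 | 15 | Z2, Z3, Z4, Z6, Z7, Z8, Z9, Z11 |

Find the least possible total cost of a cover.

22

S3, S4 together cover every role (S3 ∪ S4 = {Z1, Z2, Z3, Z4, Z5, Z6, Z7, Z8, Z9, Z10, Z11}); total cost 8 + 14 = 22.
No covering selection has total cost below 22.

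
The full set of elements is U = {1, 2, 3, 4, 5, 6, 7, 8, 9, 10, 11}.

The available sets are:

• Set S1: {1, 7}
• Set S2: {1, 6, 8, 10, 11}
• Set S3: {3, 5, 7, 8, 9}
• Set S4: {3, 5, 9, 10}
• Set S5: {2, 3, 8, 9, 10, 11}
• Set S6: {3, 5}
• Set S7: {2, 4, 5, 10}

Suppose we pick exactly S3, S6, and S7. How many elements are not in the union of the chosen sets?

Union of S3, S6, S7 = {2, 3, 4, 5, 7, 8, 9, 10}.
Not covered: 1, 6, 11 — 3 elements.

3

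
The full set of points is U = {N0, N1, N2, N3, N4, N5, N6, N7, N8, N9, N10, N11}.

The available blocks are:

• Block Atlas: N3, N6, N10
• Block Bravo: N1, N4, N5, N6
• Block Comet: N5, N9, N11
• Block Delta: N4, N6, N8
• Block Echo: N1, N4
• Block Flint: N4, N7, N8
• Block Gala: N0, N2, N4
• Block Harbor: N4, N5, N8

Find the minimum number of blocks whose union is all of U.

5

Take {Atlas, Bravo, Comet, Flint, Gala}. Their union is {N0, N1, N2, N3, N4, N5, N6, N7, N8, N9, N10, N11}, which is all 12 points.
No 4 of the 8 blocks cover everything (all 70 combinations miss at least one point), so 5 is optimal.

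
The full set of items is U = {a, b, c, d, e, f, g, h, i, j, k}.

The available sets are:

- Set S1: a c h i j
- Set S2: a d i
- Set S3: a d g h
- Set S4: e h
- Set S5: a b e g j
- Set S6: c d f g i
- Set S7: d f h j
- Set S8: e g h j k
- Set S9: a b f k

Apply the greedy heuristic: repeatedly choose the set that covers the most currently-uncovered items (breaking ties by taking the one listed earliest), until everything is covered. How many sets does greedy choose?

Greedy: pick S1 (covers 5 new) → pick S5 (covers 3 new) → pick S6 (covers 2 new) → pick S8 (covers 1 new). Total picks: 4.
(The true minimum cover uses only 3 sets, so greedy is not optimal here.)

4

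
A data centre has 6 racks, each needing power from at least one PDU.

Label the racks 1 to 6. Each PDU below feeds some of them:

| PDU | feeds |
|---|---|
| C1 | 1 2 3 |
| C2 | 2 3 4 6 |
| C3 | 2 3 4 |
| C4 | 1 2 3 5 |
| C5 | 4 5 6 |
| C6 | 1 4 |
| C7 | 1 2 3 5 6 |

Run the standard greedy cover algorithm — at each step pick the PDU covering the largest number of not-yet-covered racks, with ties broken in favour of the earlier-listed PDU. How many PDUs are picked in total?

2

Greedy: pick C7 (covers 5 new) → pick C2 (covers 1 new). Total picks: 2.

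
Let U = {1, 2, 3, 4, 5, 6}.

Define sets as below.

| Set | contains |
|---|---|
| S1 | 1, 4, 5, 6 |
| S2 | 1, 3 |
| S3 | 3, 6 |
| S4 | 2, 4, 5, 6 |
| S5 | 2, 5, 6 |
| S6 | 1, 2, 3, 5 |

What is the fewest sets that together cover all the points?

2

S2 and S4 cover everything between them: the union {1, 2, 3, 4, 5, 6} is all of U.
No single set has all 6 points (the largest, S1, has 4), so 2 is optimal.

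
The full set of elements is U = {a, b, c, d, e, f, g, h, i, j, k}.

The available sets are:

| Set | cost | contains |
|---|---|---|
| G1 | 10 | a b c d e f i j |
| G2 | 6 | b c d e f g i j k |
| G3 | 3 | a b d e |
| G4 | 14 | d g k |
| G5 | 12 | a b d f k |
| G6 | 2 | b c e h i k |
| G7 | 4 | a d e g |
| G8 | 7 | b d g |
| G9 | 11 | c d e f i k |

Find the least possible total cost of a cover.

11

G2, G3, G6 together cover every element (G2 ∪ G3 ∪ G6 = {a, b, c, d, e, f, g, h, i, j, k}); total cost 6 + 3 + 2 = 11.
The greedy pick G6, G7, G2 costs 12; no covering selection beats 11.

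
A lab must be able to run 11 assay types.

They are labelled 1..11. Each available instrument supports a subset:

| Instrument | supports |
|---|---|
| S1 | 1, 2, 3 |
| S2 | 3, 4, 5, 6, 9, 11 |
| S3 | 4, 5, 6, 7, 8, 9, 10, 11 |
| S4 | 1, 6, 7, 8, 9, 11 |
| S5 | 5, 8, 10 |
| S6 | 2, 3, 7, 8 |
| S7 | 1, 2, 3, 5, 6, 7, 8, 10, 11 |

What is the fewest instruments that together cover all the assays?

2

Take {S3, S7}. Their union is {1, 2, 3, 4, 5, 6, 7, 8, 9, 10, 11}, which is all 11 assays.
No single instrument has all 11 assays (the largest, S7, has 9), so 2 is optimal.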